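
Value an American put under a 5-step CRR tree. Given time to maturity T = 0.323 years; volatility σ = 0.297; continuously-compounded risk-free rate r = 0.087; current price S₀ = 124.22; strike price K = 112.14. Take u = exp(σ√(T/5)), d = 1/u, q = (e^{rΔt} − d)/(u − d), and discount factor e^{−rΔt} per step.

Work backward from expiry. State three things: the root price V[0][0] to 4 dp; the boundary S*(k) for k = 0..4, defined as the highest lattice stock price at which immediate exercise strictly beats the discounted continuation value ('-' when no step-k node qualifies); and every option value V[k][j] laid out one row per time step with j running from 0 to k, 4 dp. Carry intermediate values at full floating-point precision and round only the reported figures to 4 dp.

price = 2.5026
boundary = - - - 99.0468 91.8453
tree:
2.5026
4.4849 0.6885
7.8177 1.4378 0.0000
13.0932 3.0025 0.0000 0.0000
20.2947 6.2699 0.0000 0.0000 0.0000
26.9726 13.0932 0.0000 0.0000 0.0000 0.0000

Δt=0.06460  u=1.07841  d=0.92729  q=0.51843  discount=0.99440
step 5 (expiry): payoffs max(K−S,0) = 26.9726 13.0932 0.0000 0.0000 0.0000 0.0000
step 4: (k=4,j=0): S=91.8453, (K−S)⁺=20.2947, hold=19.6662 ⇒ V=20.2947 exercise | (k=4,j=1): S=106.8130, (K−S)⁺=5.3270, hold=6.2699 ⇒ V=6.2699 continue | (k=4,j=2): S=124.2200, (K−S)⁺=0.0000, hold=0.0000 ⇒ V=0.0000 continue | (k=4,j=3): S=144.4637, (K−S)⁺=0.0000, hold=0.0000 ⇒ V=0.0000 continue | (k=4,j=4): S=168.0065, (K−S)⁺=0.0000, hold=0.0000 ⇒ V=0.0000 continue  boundary S*=91.8453
step 3: (k=3,j=0): S=99.0468, (K−S)⁺=13.0932, hold=12.9508 ⇒ V=13.0932 exercise | (k=3,j=1): S=115.1882, (K−S)⁺=0.0000, hold=3.0025 ⇒ V=3.0025 continue | (k=3,j=2): S=133.9600, (K−S)⁺=0.0000, hold=0.0000 ⇒ V=0.0000 continue | (k=3,j=3): S=155.7910, (K−S)⁺=0.0000, hold=0.0000 ⇒ V=0.0000 continue  boundary S*=99.0468
step 2: (k=2,j=0): S=106.8130, (K−S)⁺=5.3270, hold=7.8177 ⇒ V=7.8177 continue | (k=2,j=1): S=124.2200, (K−S)⁺=0.0000, hold=1.4378 ⇒ V=1.4378 continue | (k=2,j=2): S=144.4637, (K−S)⁺=0.0000, hold=0.0000 ⇒ V=0.0000 continue  boundary S*=-
step 1: (k=1,j=0): S=115.1882, (K−S)⁺=0.0000, hold=4.4849 ⇒ V=4.4849 continue | (k=1,j=1): S=133.9600, (K−S)⁺=0.0000, hold=0.6885 ⇒ V=0.6885 continue  boundary S*=-
step 0: (k=0,j=0): S=124.2200, (K−S)⁺=0.0000, hold=2.5026 ⇒ V=2.5026 continue  boundary S*=-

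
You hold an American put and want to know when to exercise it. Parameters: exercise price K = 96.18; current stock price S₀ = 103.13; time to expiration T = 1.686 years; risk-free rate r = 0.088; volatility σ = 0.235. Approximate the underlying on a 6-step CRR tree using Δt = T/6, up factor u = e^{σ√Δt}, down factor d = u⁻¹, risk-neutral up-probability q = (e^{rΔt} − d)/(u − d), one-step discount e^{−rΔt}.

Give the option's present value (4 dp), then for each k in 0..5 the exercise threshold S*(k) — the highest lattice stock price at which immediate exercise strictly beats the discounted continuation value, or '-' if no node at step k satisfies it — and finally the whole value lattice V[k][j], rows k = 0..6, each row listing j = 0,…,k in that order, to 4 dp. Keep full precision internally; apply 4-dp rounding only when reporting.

price = 4.8532
boundary = - - 80.3865 70.9712 80.3865 70.9712
tree:
4.8532
8.9115 1.9943
15.7935 4.0932 0.4931
25.2088 8.1882 1.1730 0.0000
33.5214 15.7935 2.7906 0.0000 0.0000
40.8603 25.2088 6.6388 0.0000 0.0000 0.0000
47.3396 33.5214 15.7935 0.0000 0.0000 0.0000 0.0000

Δt=0.28100, u=1.13266, d=0.88287, q=0.56913, disc=e^(-rΔt)=0.97558
k=6 terminal: V=max(K-S,0) → 47.3396 33.5214 15.7935 0.0000 0.0000 0.0000 0.0000
k=5: j=0 S=55.3197 intr=40.8603 cont=38.5111 V=40.8603[EX]; j=1 S=70.9712 intr=25.2088 cont=22.8596 V=25.2088[EX]; j=2 S=91.0509 intr=5.1291 cont=6.6388 V=6.6388[hold]; j=3 S=116.8116 intr=0.0000 cont=0.0000 V=0.0000[hold]; j=4 S=149.8608 intr=0.0000 cont=0.0000 V=0.0000[hold]; j=5 S=192.2605 intr=0.0000 cont=0.0000 V=0.0000[hold]  S*(5)=70.9712
k=4: j=0 S=62.6586 intr=33.5214 cont=31.1722 V=33.5214[EX]; j=1 S=80.3865 intr=15.7935 cont=14.2825 V=15.7935[EX]; j=2 S=103.1300 intr=0.0000 cont=2.7906 V=2.7906[hold]; j=3 S=132.3083 intr=0.0000 cont=0.0000 V=0.0000[hold]; j=4 S=169.7419 intr=0.0000 cont=0.0000 V=0.0000[hold]  S*(4)=80.3865
k=3: j=0 S=70.9712 intr=25.2088 cont=22.8596 V=25.2088[EX]; j=1 S=91.0509 intr=5.1291 cont=8.1882 V=8.1882[hold]; j=2 S=116.8116 intr=0.0000 cont=1.1730 V=1.1730[hold]; j=3 S=149.8608 intr=0.0000 cont=0.0000 V=0.0000[hold]  S*(3)=70.9712
k=2: j=0 S=80.3865 intr=15.7935 cont=15.1428 V=15.7935[EX]; j=1 S=103.1300 intr=0.0000 cont=4.0932 V=4.0932[hold]; j=2 S=132.3083 intr=0.0000 cont=0.4931 V=0.4931[hold]  S*(2)=80.3865
k=1: j=0 S=91.0509 intr=5.1291 cont=8.9115 V=8.9115[hold]; j=1 S=116.8116 intr=0.0000 cont=1.9943 V=1.9943[hold]  S*(1)=-
k=0: j=0 S=103.1300 intr=0.0000 cont=4.8532 V=4.8532[hold]  S*(0)=-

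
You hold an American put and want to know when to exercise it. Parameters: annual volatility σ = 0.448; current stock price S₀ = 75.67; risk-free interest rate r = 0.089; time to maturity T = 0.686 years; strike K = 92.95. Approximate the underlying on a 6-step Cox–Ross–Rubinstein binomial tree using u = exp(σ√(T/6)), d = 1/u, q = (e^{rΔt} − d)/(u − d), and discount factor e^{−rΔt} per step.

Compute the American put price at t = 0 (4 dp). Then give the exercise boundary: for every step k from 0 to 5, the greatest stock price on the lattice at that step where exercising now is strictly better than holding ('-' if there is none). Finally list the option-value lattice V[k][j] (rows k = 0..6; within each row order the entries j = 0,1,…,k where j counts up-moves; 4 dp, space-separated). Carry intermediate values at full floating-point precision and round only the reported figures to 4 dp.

Δt=0.11433  u=1.16356  d=0.85943  q=0.49583  discount=0.98988
step 6 (expiry): payoffs max(K−S,0) = 62.4574 51.6671 37.0583 17.2800 0.0000 0.0000 0.0000
step 5: (k=5,j=0): S=35.4799, (K−S)⁺=57.4701, hold=56.5291 ⇒ V=57.4701 exercise | (k=5,j=1): S=48.0351, (K−S)⁺=44.9149, hold=43.9739 ⇒ V=44.9149 exercise | (k=5,j=2): S=65.0332, (K−S)⁺=27.9168, hold=26.9757 ⇒ V=27.9168 exercise | (k=5,j=3): S=88.0465, (K−S)⁺=4.9035, hold=8.6238 ⇒ V=8.6238 continue | (k=5,j=4): S=119.2034, (K−S)⁺=0.0000, hold=0.0000 ⇒ V=0.0000 continue | (k=5,j=5): S=161.3858, (K−S)⁺=0.0000, hold=0.0000 ⇒ V=0.0000 continue  boundary S*=65.0332
step 4: (k=4,j=0): S=41.2829, (K−S)⁺=51.6671, hold=50.7260 ⇒ V=51.6671 exercise | (k=4,j=1): S=55.8917, (K−S)⁺=37.0583, hold=36.1173 ⇒ V=37.0583 exercise | (k=4,j=2): S=75.6700, (K−S)⁺=17.2800, hold=18.1649 ⇒ V=18.1649 continue | (k=4,j=3): S=102.4473, (K−S)⁺=0.0000, hold=4.3039 ⇒ V=4.3039 continue | (k=4,j=4): S=138.7002, (K−S)⁺=0.0000, hold=0.0000 ⇒ V=0.0000 continue  boundary S*=55.8917
step 3: (k=3,j=0): S=48.0351, (K−S)⁺=44.9149, hold=43.9739 ⇒ V=44.9149 exercise | (k=3,j=1): S=65.0332, (K−S)⁺=27.9168, hold=27.4101 ⇒ V=27.9168 exercise | (k=3,j=2): S=88.0465, (K−S)⁺=4.9035, hold=11.1779 ⇒ V=11.1779 continue | (k=3,j=3): S=119.2034, (K−S)⁺=0.0000, hold=2.1479 ⇒ V=2.1479 continue  boundary S*=65.0332
step 2: (k=2,j=0): S=55.8917, (K−S)⁺=37.0583, hold=36.1173 ⇒ V=37.0583 exercise | (k=2,j=1): S=75.6700, (K−S)⁺=17.2800, hold=19.4185 ⇒ V=19.4185 continue | (k=2,j=2): S=102.4473, (K−S)⁺=0.0000, hold=6.6327 ⇒ V=6.6327 continue  boundary S*=55.8917
step 1: (k=1,j=0): S=65.0332, (K−S)⁺=27.9168, hold=28.0253 ⇒ V=28.0253 continue | (k=1,j=1): S=88.0465, (K−S)⁺=4.9035, hold=12.9465 ⇒ V=12.9465 continue  boundary S*=-
step 0: (k=0,j=0): S=75.6700, (K−S)⁺=17.2800, hold=20.3407 ⇒ V=20.3407 continue  boundary S*=-

price = 20.3407
boundary = - - 55.8917 65.0332 55.8917 65.0332
tree:
20.3407
28.0253 12.9465
37.0583 19.4185 6.6327
44.9149 27.9168 11.1779 2.1479
51.6671 37.0583 18.1649 4.3039 0.0000
57.4701 44.9149 27.9168 8.6238 0.0000 0.0000
62.4574 51.6671 37.0583 17.2800 0.0000 0.0000 0.0000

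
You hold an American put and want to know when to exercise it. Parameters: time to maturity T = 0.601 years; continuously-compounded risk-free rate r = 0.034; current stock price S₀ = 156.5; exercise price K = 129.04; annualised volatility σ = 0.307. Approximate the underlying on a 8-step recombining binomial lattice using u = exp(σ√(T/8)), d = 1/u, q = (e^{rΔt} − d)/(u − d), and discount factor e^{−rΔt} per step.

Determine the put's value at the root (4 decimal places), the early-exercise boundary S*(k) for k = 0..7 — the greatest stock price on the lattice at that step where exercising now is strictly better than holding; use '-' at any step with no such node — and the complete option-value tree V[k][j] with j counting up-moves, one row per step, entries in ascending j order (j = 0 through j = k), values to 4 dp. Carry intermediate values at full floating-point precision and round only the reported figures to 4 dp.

price = 3.3126
boundary = - - - - - 102.7531 94.4606 102.7531
tree:
3.3126
5.3187 1.2762
8.3423 2.2510 0.2849
12.7146 3.9099 0.5646 0.0000
18.6974 6.6560 1.1190 0.0000 0.0000
26.2869 11.0252 2.2178 0.0000 0.0000 0.0000
34.5794 17.5572 4.3956 0.0000 0.0000 0.0000 0.0000
42.2026 26.2869 8.7119 0.0000 0.0000 0.0000 0.0000 0.0000
49.2106 34.5794 17.2665 0.0000 0.0000 0.0000 0.0000 0.0000 0.0000

Δt=0.07512, u=1.08779, d=0.91930, q=0.49416, disc=e^(-rΔt)=0.99745
k=8 terminal: V=max(K-S,0) → 49.2106 34.5794 17.2665 0.0000 0.0000 0.0000 0.0000 0.0000 0.0000
k=7: j=0 S=86.8374 intr=42.2026 cont=41.8734 V=42.2026[EX]; j=1 S=102.7531 intr=26.2869 cont=25.9577 V=26.2869[EX]; j=2 S=121.5857 intr=7.4543 cont=8.7119 V=8.7119[hold]; j=3 S=143.8701 intr=0.0000 cont=0.0000 V=0.0000[hold]; j=4 S=170.2387 intr=0.0000 cont=0.0000 V=0.0000[hold]; j=5 S=201.4402 intr=0.0000 cont=0.0000 V=0.0000[hold]; j=6 S=238.3603 intr=0.0000 cont=0.0000 V=0.0000[hold]; j=7 S=282.0471 intr=0.0000 cont=0.0000 V=0.0000[hold]  S*(7)=102.7531
k=6: j=0 S=94.4606 intr=34.5794 cont=34.2502 V=34.5794[EX]; j=1 S=111.7735 intr=17.2665 cont=17.5572 V=17.5572[hold]; j=2 S=132.2594 intr=0.0000 cont=4.3956 V=4.3956[hold]; j=3 S=156.5000 intr=0.0000 cont=0.0000 V=0.0000[hold]; j=4 S=185.1834 intr=0.0000 cont=0.0000 V=0.0000[hold]; j=5 S=219.1240 intr=0.0000 cont=0.0000 V=0.0000[hold]; j=6 S=259.2852 intr=0.0000 cont=0.0000 V=0.0000[hold]  S*(6)=94.4606
k=5: j=0 S=102.7531 intr=26.2869 cont=26.1010 V=26.2869[EX]; j=1 S=121.5857 intr=7.4543 cont=11.0252 V=11.0252[hold]; j=2 S=143.8701 intr=0.0000 cont=2.2178 V=2.2178[hold]; j=3 S=170.2387 intr=0.0000 cont=0.0000 V=0.0000[hold]; j=4 S=201.4402 intr=0.0000 cont=0.0000 V=0.0000[hold]; j=5 S=238.3603 intr=0.0000 cont=0.0000 V=0.0000[hold]  S*(5)=102.7531
k=4: j=0 S=111.7735 intr=17.2665 cont=18.6974 V=18.6974[hold]; j=1 S=132.2594 intr=0.0000 cont=6.6560 V=6.6560[hold]; j=2 S=156.5000 intr=0.0000 cont=1.1190 V=1.1190[hold]; j=3 S=185.1834 intr=0.0000 cont=0.0000 V=0.0000[hold]; j=4 S=219.1240 intr=0.0000 cont=0.0000 V=0.0000[hold]  S*(4)=-
k=3: j=0 S=121.5857 intr=7.4543 cont=12.7146 V=12.7146[hold]; j=1 S=143.8701 intr=0.0000 cont=3.9099 V=3.9099[hold]; j=2 S=170.2387 intr=0.0000 cont=0.5646 V=0.5646[hold]; j=3 S=201.4402 intr=0.0000 cont=0.0000 V=0.0000[hold]  S*(3)=-
k=2: j=0 S=132.2594 intr=0.0000 cont=8.3423 V=8.3423[hold]; j=1 S=156.5000 intr=0.0000 cont=2.2510 V=2.2510[hold]; j=2 S=185.1834 intr=0.0000 cont=0.2849 V=0.2849[hold]  S*(2)=-
k=1: j=0 S=143.8701 intr=0.0000 cont=5.3187 V=5.3187[hold]; j=1 S=170.2387 intr=0.0000 cont=1.2762 V=1.2762[hold]  S*(1)=-
k=0: j=0 S=156.5000 intr=0.0000 cont=3.3126 V=3.3126[hold]  S*(0)=-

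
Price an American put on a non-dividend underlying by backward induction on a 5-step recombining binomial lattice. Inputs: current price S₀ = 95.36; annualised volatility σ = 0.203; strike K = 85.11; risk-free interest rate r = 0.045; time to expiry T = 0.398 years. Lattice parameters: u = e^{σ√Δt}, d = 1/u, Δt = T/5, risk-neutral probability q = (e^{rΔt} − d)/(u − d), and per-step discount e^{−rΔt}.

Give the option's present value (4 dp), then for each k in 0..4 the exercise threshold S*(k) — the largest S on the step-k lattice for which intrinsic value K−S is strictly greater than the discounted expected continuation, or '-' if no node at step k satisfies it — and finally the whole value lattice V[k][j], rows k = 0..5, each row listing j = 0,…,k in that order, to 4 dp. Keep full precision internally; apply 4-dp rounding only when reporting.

Δt=0.07960, u=1.05895, d=0.94434, q=0.51700, disc=e^(-rΔt)=0.99642
k=5 terminal: V=max(K-S,0) → 13.4959 4.8044 0.0000 0.0000 0.0000 0.0000
k=4: j=0 S=75.8354 intr=9.2746 cont=8.9702 V=9.2746[EX]; j=1 S=85.0392 intr=0.0708 cont=2.3123 V=2.3123[hold]; j=2 S=95.3600 intr=0.0000 cont=0.0000 V=0.0000[hold]; j=3 S=106.9334 intr=0.0000 cont=0.0000 V=0.0000[hold]; j=4 S=119.9113 intr=0.0000 cont=0.0000 V=0.0000[hold]  S*(4)=75.8354
k=3: j=0 S=80.3056 intr=4.8044 cont=5.6548 V=5.6548[hold]; j=1 S=90.0519 intr=0.0000 cont=1.1128 V=1.1128[hold]; j=2 S=100.9810 intr=0.0000 cont=0.0000 V=0.0000[hold]; j=3 S=113.2366 intr=0.0000 cont=0.0000 V=0.0000[hold]  S*(3)=-
k=2: j=0 S=85.0392 intr=0.0708 cont=3.2948 V=3.2948[hold]; j=1 S=95.3600 intr=0.0000 cont=0.5356 V=0.5356[hold]; j=2 S=106.9334 intr=0.0000 cont=0.0000 V=0.0000[hold]  S*(2)=-
k=1: j=0 S=90.0519 intr=0.0000 cont=1.8616 V=1.8616[hold]; j=1 S=100.9810 intr=0.0000 cont=0.2578 V=0.2578[hold]  S*(1)=-
k=0: j=0 S=95.3600 intr=0.0000 cont=1.0287 V=1.0287[hold]  S*(0)=-

price = 1.0287
boundary = - - - - 75.8354
tree:
1.0287
1.8616 0.2578
3.2948 0.5356 0.0000
5.6548 1.1128 0.0000 0.0000
9.2746 2.3123 0.0000 0.0000 0.0000
13.4959 4.8044 0.0000 0.0000 0.0000 0.0000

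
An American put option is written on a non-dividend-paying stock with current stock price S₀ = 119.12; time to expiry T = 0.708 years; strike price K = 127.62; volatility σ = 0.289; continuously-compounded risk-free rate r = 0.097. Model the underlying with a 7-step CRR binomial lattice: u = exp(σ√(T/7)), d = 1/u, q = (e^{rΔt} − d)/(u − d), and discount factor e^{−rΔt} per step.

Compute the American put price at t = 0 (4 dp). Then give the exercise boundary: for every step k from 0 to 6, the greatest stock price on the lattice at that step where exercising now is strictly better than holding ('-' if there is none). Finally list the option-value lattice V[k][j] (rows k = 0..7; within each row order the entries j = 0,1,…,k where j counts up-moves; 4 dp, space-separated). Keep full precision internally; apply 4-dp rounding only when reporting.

Δt=0.10114, u=1.09627, d=0.91219, q=0.53060, disc=e^(-rΔt)=0.99024
k=7 terminal: V=max(K-S,0) → 65.0205 52.3879 37.2059 18.9603 0.0000 0.0000 0.0000 0.0000
k=6: j=0 S=68.6258 intr=58.9942 cont=57.7483 V=58.9942[EX]; j=1 S=82.4745 intr=45.1455 cont=43.8996 V=45.1455[EX]; j=2 S=99.1179 intr=28.5021 cont=27.2561 V=28.5021[EX]; j=3 S=119.1200 intr=8.5000 cont=8.8131 V=8.8131[hold]; j=4 S=143.1585 intr=0.0000 cont=0.0000 V=0.0000[hold]; j=5 S=172.0480 intr=0.0000 cont=0.0000 V=0.0000[hold]; j=6 S=206.7675 intr=0.0000 cont=0.0000 V=0.0000[hold]  S*(6)=99.1179
k=5: j=0 S=75.2321 intr=52.3879 cont=51.1419 V=52.3879[EX]; j=1 S=90.4141 intr=37.2059 cont=35.9600 V=37.2059[EX]; j=2 S=108.6597 intr=18.9603 cont=17.8789 V=18.9603[EX]; j=3 S=130.5873 intr=0.0000 cont=4.0965 V=4.0965[hold]; j=4 S=156.9399 intr=0.0000 cont=0.0000 V=0.0000[hold]; j=5 S=188.6105 intr=0.0000 cont=0.0000 V=0.0000[hold]  S*(5)=108.6597
k=4: j=0 S=82.4745 intr=45.1455 cont=43.8996 V=45.1455[EX]; j=1 S=99.1179 intr=28.5021 cont=27.2561 V=28.5021[EX]; j=2 S=119.1200 intr=8.5000 cont=10.9655 V=10.9655[hold]; j=3 S=143.1585 intr=0.0000 cont=1.9041 V=1.9041[hold]; j=4 S=172.0480 intr=0.0000 cont=0.0000 V=0.0000[hold]  S*(4)=99.1179
k=3: j=0 S=90.4141 intr=37.2059 cont=35.9600 V=37.2059[EX]; j=1 S=108.6597 intr=18.9603 cont=19.0098 V=19.0098[hold]; j=2 S=130.5873 intr=0.0000 cont=6.0975 V=6.0975[hold]; j=3 S=156.9399 intr=0.0000 cont=0.8851 V=0.8851[hold]  S*(3)=90.4141
k=2: j=0 S=99.1179 intr=28.5021 cont=27.2821 V=28.5021[EX]; j=1 S=119.1200 intr=8.5000 cont=12.0398 V=12.0398[hold]; j=2 S=143.1585 intr=0.0000 cont=3.2993 V=3.2993[hold]  S*(2)=99.1179
k=1: j=0 S=108.6597 intr=18.9603 cont=19.5743 V=19.5743[hold]; j=1 S=130.5873 intr=0.0000 cont=7.3298 V=7.3298[hold]  S*(1)=-
k=0: j=0 S=119.1200 intr=8.5000 cont=12.9497 V=12.9497[hold]  S*(0)=-

price = 12.9497
boundary = - - 99.1179 90.4141 99.1179 108.6597 99.1179
tree:
12.9497
19.5743 7.3298
28.5021 12.0398 3.2993
37.2059 19.0098 6.0975 0.8851
45.1455 28.5021 10.9655 1.9041 0.0000
52.3879 37.2059 18.9603 4.0965 0.0000 0.0000
58.9942 45.1455 28.5021 8.8131 0.0000 0.0000 0.0000
65.0205 52.3879 37.2059 18.9603 0.0000 0.0000 0.0000 0.0000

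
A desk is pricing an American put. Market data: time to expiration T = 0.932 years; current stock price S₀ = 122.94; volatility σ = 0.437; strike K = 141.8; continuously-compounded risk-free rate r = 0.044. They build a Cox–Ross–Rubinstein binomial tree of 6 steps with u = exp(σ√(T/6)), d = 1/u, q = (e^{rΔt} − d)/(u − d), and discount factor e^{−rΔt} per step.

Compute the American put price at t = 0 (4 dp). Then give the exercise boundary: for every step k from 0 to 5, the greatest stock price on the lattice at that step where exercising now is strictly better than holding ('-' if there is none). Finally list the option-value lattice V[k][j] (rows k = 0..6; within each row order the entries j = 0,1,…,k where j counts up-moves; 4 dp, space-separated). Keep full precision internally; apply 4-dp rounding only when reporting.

Δt=0.15533, u=1.18795, d=0.84178, q=0.47686, disc=e^(-rΔt)=0.99319
k=6 terminal: V=max(K-S,0) → 98.0582 80.0701 54.6847 18.8600 0.0000 0.0000 0.0000
k=5: j=0 S=51.9632 intr=89.8368 cont=88.8709 V=89.8368[EX]; j=1 S=73.3323 intr=68.4677 cont=67.5019 V=68.4677[EX]; j=2 S=103.4889 intr=38.3111 cont=37.3452 V=38.3111[EX]; j=3 S=146.0470 intr=0.0000 cont=9.7992 V=9.7992[hold]; j=4 S=206.1064 intr=0.0000 cont=0.0000 V=0.0000[hold]; j=5 S=290.8641 intr=0.0000 cont=0.0000 V=0.0000[hold]  S*(5)=103.4889
k=4: j=0 S=61.7299 intr=80.0701 cont=79.1042 V=80.0701[EX]; j=1 S=87.1153 intr=54.6847 cont=53.7189 V=54.6847[EX]; j=2 S=122.9400 intr=18.8600 cont=24.5466 V=24.5466[hold]; j=3 S=173.4970 intr=0.0000 cont=5.0915 V=5.0915[hold]; j=4 S=244.8447 intr=0.0000 cont=0.0000 V=0.0000[hold]  S*(4)=87.1153
k=3: j=0 S=73.3323 intr=68.4677 cont=67.5019 V=68.4677[EX]; j=1 S=103.4889 intr=38.3111 cont=40.0385 V=40.0385[hold]; j=2 S=146.0470 intr=0.0000 cont=15.1652 V=15.1652[hold]; j=3 S=206.1064 intr=0.0000 cont=2.6454 V=2.6454[hold]  S*(3)=73.3323
k=2: j=0 S=87.1153 intr=54.6847 cont=54.5370 V=54.6847[EX]; j=1 S=122.9400 intr=18.8600 cont=27.9855 V=27.9855[hold]; j=2 S=173.4970 intr=0.0000 cont=9.1324 V=9.1324[hold]  S*(2)=87.1153
k=1: j=0 S=103.4889 intr=38.3111 cont=41.6672 V=41.6672[hold]; j=1 S=146.0470 intr=0.0000 cont=18.8658 V=18.8658[hold]  S*(1)=-
k=0: j=0 S=122.9400 intr=18.8600 cont=30.5844 V=30.5844[hold]  S*(0)=-

price = 30.5844
boundary = - - 87.1153 73.3323 87.1153 103.4889
tree:
30.5844
41.6672 18.8658
54.6847 27.9855 9.1324
68.4677 40.0385 15.1652 2.6454
80.0701 54.6847 24.5466 5.0915 0.0000
89.8368 68.4677 38.3111 9.7992 0.0000 0.0000
98.0582 80.0701 54.6847 18.8600 0.0000 0.0000 0.0000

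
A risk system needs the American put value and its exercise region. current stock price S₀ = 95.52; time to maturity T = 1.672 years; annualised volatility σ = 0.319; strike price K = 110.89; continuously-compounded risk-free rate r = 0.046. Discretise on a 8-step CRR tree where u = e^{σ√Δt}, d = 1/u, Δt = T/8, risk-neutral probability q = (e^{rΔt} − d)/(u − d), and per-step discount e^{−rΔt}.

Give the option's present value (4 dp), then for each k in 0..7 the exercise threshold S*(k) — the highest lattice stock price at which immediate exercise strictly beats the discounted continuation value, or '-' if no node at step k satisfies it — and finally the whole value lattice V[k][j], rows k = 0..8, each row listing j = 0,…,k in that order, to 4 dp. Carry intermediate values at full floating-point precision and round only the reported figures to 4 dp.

Δt=0.20900, u=1.15701, d=0.86430, q=0.49661, disc=e^(-rΔt)=0.99043
k=8 terminal: V=max(K-S,0) → 81.1453 71.0719 57.5870 39.5352 15.3700 0.0000 0.0000 0.0000 0.0000
k=7: j=0 S=34.4148 intr=76.4752 cont=75.4142 V=76.4752[EX]; j=1 S=46.0698 intr=64.8202 cont=63.7592 V=64.8202[EX]; j=2 S=61.6719 intr=49.2181 cont=48.1571 V=49.2181[EX]; j=3 S=82.5579 intr=28.3321 cont=27.2711 V=28.3321[EX]; j=4 S=110.5172 intr=0.3728 cont=7.6631 V=7.6631[hold]; j=5 S=147.9453 intr=0.0000 cont=0.0000 V=0.0000[hold]; j=6 S=198.0489 intr=0.0000 cont=0.0000 V=0.0000[hold]; j=7 S=265.1208 intr=0.0000 cont=0.0000 V=0.0000[hold]  S*(7)=82.5579
k=6: j=0 S=39.8181 intr=71.0719 cont=70.0109 V=71.0719[EX]; j=1 S=53.3030 intr=57.5870 cont=56.5260 V=57.5870[EX]; j=2 S=71.3548 intr=39.5352 cont=38.4742 V=39.5352[EX]; j=3 S=95.5200 intr=15.3700 cont=17.8948 V=17.8948[hold]; j=4 S=127.8691 intr=0.0000 cont=3.8206 V=3.8206[hold]; j=5 S=171.1736 intr=0.0000 cont=0.0000 V=0.0000[hold]; j=6 S=229.1438 intr=0.0000 cont=0.0000 V=0.0000[hold]  S*(6)=71.3548
k=5: j=0 S=46.0698 intr=64.8202 cont=63.7592 V=64.8202[EX]; j=1 S=61.6719 intr=49.2181 cont=48.1571 V=49.2181[EX]; j=2 S=82.5579 intr=28.3321 cont=28.5129 V=28.5129[hold]; j=3 S=110.5172 intr=0.3728 cont=10.8011 V=10.8011[hold]; j=4 S=147.9453 intr=0.0000 cont=1.9049 V=1.9049[hold]; j=5 S=198.0489 intr=0.0000 cont=0.0000 V=0.0000[hold]  S*(5)=61.6719
k=4: j=0 S=53.3030 intr=57.5870 cont=56.5260 V=57.5870[EX]; j=1 S=71.3548 intr=39.5352 cont=38.5632 V=39.5352[EX]; j=2 S=95.5200 intr=15.3700 cont=19.5284 V=19.5284[hold]; j=3 S=127.8691 intr=0.0000 cont=6.3221 V=6.3221[hold]; j=4 S=171.1736 intr=0.0000 cont=0.9497 V=0.9497[hold]  S*(4)=71.3548
k=3: j=0 S=61.6719 intr=49.2181 cont=48.1571 V=49.2181[EX]; j=1 S=82.5579 intr=28.3321 cont=29.3165 V=29.3165[hold]; j=2 S=110.5172 intr=0.3728 cont=12.8459 V=12.8459[hold]; j=3 S=147.9453 intr=0.0000 cont=3.6191 V=3.6191[hold]  S*(3)=61.6719
k=2: j=0 S=71.3548 intr=39.5352 cont=38.9584 V=39.5352[EX]; j=1 S=95.5200 intr=15.3700 cont=20.9348 V=20.9348[hold]; j=2 S=127.8691 intr=0.0000 cont=8.1848 V=8.1848[hold]  S*(2)=71.3548
k=1: j=0 S=82.5579 intr=28.3321 cont=30.0082 V=30.0082[hold]; j=1 S=110.5172 intr=0.3728 cont=14.4633 V=14.4633[hold]  S*(1)=-
k=0: j=0 S=95.5200 intr=15.3700 cont=22.0752 V=22.0752[hold]  S*(0)=-

price = 22.0752
boundary = - - 71.3548 61.6719 71.3548 61.6719 71.3548 82.5579
tree:
22.0752
30.0082 14.4633
39.5352 20.9348 8.1848
49.2181 29.3165 12.8459 3.6191
57.5870 39.5352 19.5284 6.3221 0.9497
64.8202 49.2181 28.5129 10.8011 1.9049 0.0000
71.0719 57.5870 39.5352 17.8948 3.8206 0.0000 0.0000
76.4752 64.8202 49.2181 28.3321 7.6631 0.0000 0.0000 0.0000
81.1453 71.0719 57.5870 39.5352 15.3700 0.0000 0.0000 0.0000 0.0000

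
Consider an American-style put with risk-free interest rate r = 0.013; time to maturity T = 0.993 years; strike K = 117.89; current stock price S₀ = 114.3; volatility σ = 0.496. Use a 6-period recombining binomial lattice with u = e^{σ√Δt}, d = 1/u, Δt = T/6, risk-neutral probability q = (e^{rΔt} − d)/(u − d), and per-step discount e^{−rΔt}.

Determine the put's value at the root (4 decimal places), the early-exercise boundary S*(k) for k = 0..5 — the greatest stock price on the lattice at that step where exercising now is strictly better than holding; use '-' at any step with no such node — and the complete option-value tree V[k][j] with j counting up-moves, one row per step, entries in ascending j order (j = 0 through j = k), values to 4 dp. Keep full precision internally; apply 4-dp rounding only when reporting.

price = 23.4340
boundary = - - - 62.3949 76.3451 93.4144
tree:
23.4340
32.4417 12.7566
43.3631 19.5151 4.7224
55.4951 29.0380 8.2020 0.5773
66.8963 41.5449 14.1963 1.0616 0.0000
76.2142 55.4951 24.4756 1.9523 0.0000 0.0000
83.8295 66.8963 41.5449 3.5900 0.0000 0.0000 0.0000

params: Δt=0.16550 u=1.22358 d=0.81727 q=0.45503 e^(-rΔt)=0.99785
t_6 payoffs: 83.8295 66.8963 41.5449 3.5900 0.0000 0.0000 0.0000
t_5: node(5,0) S=41.6758 payoff=76.2142 vs cont=75.9608 → 76.2142 [stop]  node(5,1) S=62.3949 payoff=55.4951 vs cont=55.2418 → 55.4951 [stop]  node(5,2) S=93.4144 payoff=24.4756 vs cont=24.2222 → 24.4756 [stop]  node(5,3) S=139.8552 payoff=0.0000 vs cont=1.9523 → 1.9523 [wait]  node(5,4) S=209.3841 payoff=0.0000 vs cont=0.0000 → 0.0000 [wait]  node(5,5) S=313.4790 payoff=0.0000 vs cont=0.0000 → 0.0000 [wait]  ⇒ S*(5)=93.4144
t_4: node(4,0) S=50.9937 payoff=66.8963 vs cont=66.6429 → 66.8963 [stop]  node(4,1) S=76.3451 payoff=41.5449 vs cont=41.2915 → 41.5449 [stop]  node(4,2) S=114.3000 payoff=3.5900 vs cont=14.1963 → 14.1963 [wait]  node(4,3) S=171.1241 payoff=0.0000 vs cont=1.0616 → 1.0616 [wait]  node(4,4) S=256.1982 payoff=0.0000 vs cont=0.0000 → 0.0000 [wait]  ⇒ S*(4)=76.3451
t_3: node(3,0) S=62.3949 payoff=55.4951 vs cont=55.2418 → 55.4951 [stop]  node(3,1) S=93.4144 payoff=24.4756 vs cont=29.0380 → 29.0380 [wait]  node(3,2) S=139.8552 payoff=0.0000 vs cont=8.2020 → 8.2020 [wait]  node(3,3) S=209.3841 payoff=0.0000 vs cont=0.5773 → 0.5773 [wait]  ⇒ S*(3)=62.3949
t_2: node(2,0) S=76.3451 payoff=41.5449 vs cont=43.3631 → 43.3631 [wait]  node(2,1) S=114.3000 payoff=3.5900 vs cont=19.5151 → 19.5151 [wait]  node(2,2) S=171.1241 payoff=0.0000 vs cont=4.7224 → 4.7224 [wait]  ⇒ S*(2)=-
t_1: node(1,0) S=93.4144 payoff=24.4756 vs cont=32.4417 → 32.4417 [wait]  node(1,1) S=139.8552 payoff=0.0000 vs cont=12.7566 → 12.7566 [wait]  ⇒ S*(1)=-
t_0: node(0,0) S=114.3000 payoff=3.5900 vs cont=23.4340 → 23.4340 [wait]  ⇒ S*(0)=-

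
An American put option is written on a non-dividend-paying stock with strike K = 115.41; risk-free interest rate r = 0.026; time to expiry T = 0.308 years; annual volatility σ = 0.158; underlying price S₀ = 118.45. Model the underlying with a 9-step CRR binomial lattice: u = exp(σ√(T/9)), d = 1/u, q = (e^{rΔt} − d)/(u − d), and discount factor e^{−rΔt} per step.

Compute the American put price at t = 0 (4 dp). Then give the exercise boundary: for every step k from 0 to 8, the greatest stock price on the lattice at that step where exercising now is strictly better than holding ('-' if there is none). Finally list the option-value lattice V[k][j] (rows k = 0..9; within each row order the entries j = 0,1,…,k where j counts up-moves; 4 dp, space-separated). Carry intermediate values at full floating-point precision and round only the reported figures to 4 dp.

price = 2.4062
boundary = - - - - - 102.3447 105.3803 108.5059 111.7242
tree:
2.4062
3.6049 1.2491
5.2513 2.0162 0.5082
7.4034 3.1755 0.8965 0.1330
10.0489 4.8533 1.5556 0.2595 0.0107
13.0653 7.1441 2.6425 0.5053 0.0217 0.0000
16.0134 10.0297 4.3610 0.9822 0.0442 0.0000 0.0000
18.8766 13.0653 6.9041 1.9049 0.0899 0.0000 0.0000 0.0000
21.6573 16.0134 10.0297 3.6858 0.1829 0.0000 0.0000 0.0000 0.0000
24.3579 18.8766 13.0653 6.9041 0.3720 0.0000 0.0000 0.0000 0.0000 0.0000

Δt=0.03422, u=1.02966, d=0.97119, q=0.50792, disc=e^(-rΔt)=0.99911
k=9 terminal: V=max(K-S,0) → 24.3579 18.8766 13.0653 6.9041 0.3720 0.0000 0.0000 0.0000 0.0000 0.0000
k=8: j=0 S=93.7527 intr=21.6573 cont=21.5547 V=21.6573[EX]; j=1 S=99.3966 intr=16.0134 cont=15.9107 V=16.0134[EX]; j=2 S=105.3803 intr=10.0297 cont=9.9271 V=10.0297[EX]; j=3 S=111.7242 intr=3.6858 cont=3.5832 V=3.6858[EX]; j=4 S=118.4500 intr=0.0000 cont=0.1829 V=0.1829[hold]; j=5 S=125.5807 intr=0.0000 cont=0.0000 V=0.0000[hold]; j=6 S=133.1407 intr=0.0000 cont=0.0000 V=0.0000[hold]; j=7 S=141.1557 intr=0.0000 cont=0.0000 V=0.0000[hold]; j=8 S=149.6533 intr=0.0000 cont=0.0000 V=0.0000[hold]  S*(8)=111.7242
k=7: j=0 S=96.5334 intr=18.8766 cont=18.7739 V=18.8766[EX]; j=1 S=102.3447 intr=13.0653 cont=12.9626 V=13.0653[EX]; j=2 S=108.5059 intr=6.9041 cont=6.8015 V=6.9041[EX]; j=3 S=115.0380 intr=0.3720 cont=1.9049 V=1.9049[hold]; j=4 S=121.9632 intr=0.0000 cont=0.0899 V=0.0899[hold]; j=5 S=129.3054 intr=0.0000 cont=0.0000 V=0.0000[hold]; j=6 S=137.0896 intr=0.0000 cont=0.0000 V=0.0000[hold]; j=7 S=145.3424 intr=0.0000 cont=0.0000 V=0.0000[hold]  S*(7)=108.5059
k=6: j=0 S=99.3966 intr=16.0134 cont=15.9107 V=16.0134[EX]; j=1 S=105.3803 intr=10.0297 cont=9.9271 V=10.0297[EX]; j=2 S=111.7242 intr=3.6858 cont=4.3610 V=4.3610[hold]; j=3 S=118.4500 intr=0.0000 cont=0.9822 V=0.9822[hold]; j=4 S=125.5807 intr=0.0000 cont=0.0442 V=0.0442[hold]; j=5 S=133.1407 intr=0.0000 cont=0.0000 V=0.0000[hold]; j=6 S=141.1557 intr=0.0000 cont=0.0000 V=0.0000[hold]  S*(6)=105.3803
k=5: j=0 S=102.3447 intr=13.0653 cont=12.9626 V=13.0653[EX]; j=1 S=108.5059 intr=6.9041 cont=7.1441 V=7.1441[hold]; j=2 S=115.0380 intr=0.3720 cont=2.6425 V=2.6425[hold]; j=3 S=121.9632 intr=0.0000 cont=0.5053 V=0.5053[hold]; j=4 S=129.3054 intr=0.0000 cont=0.0217 V=0.0217[hold]; j=5 S=137.0896 intr=0.0000 cont=0.0000 V=0.0000[hold]  S*(5)=102.3447
k=4: j=0 S=105.3803 intr=10.0297 cont=10.0489 V=10.0489[hold]; j=1 S=111.7242 intr=3.6858 cont=4.8533 V=4.8533[hold]; j=2 S=118.4500 intr=0.0000 cont=1.5556 V=1.5556[hold]; j=3 S=125.5807 intr=0.0000 cont=0.2595 V=0.2595[hold]; j=4 S=133.1407 intr=0.0000 cont=0.0107 V=0.0107[hold]  S*(4)=-
k=3: j=0 S=108.5059 intr=6.9041 cont=7.4034 V=7.4034[hold]; j=1 S=115.0380 intr=0.3720 cont=3.1755 V=3.1755[hold]; j=2 S=121.9632 intr=0.0000 cont=0.8965 V=0.8965[hold]; j=3 S=129.3054 intr=0.0000 cont=0.1330 V=0.1330[hold]  S*(3)=-
k=2: j=0 S=111.7242 intr=3.6858 cont=5.2513 V=5.2513[hold]; j=1 S=118.4500 intr=0.0000 cont=2.0162 V=2.0162[hold]; j=2 S=125.5807 intr=0.0000 cont=0.5082 V=0.5082[hold]  S*(2)=-
k=1: j=0 S=115.0380 intr=0.3720 cont=3.6049 V=3.6049[hold]; j=1 S=121.9632 intr=0.0000 cont=1.2491 V=1.2491[hold]  S*(1)=-
k=0: j=0 S=118.4500 intr=0.0000 cont=2.4062 V=2.4062[hold]  S*(0)=-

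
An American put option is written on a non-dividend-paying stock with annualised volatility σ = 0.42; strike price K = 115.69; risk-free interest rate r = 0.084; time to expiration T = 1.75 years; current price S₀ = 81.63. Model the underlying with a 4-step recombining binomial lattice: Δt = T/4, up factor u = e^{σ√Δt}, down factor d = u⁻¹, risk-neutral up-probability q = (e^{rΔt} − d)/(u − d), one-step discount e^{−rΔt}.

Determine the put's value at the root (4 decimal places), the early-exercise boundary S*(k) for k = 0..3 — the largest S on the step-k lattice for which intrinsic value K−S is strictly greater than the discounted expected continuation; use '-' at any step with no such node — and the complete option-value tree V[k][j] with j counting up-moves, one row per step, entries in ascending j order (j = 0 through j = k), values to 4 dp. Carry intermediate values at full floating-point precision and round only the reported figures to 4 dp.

params: Δt=0.43750 u=1.32023 d=0.75745 q=0.49751 e^(-rΔt)=0.96392
t_4 payoffs: 88.8208 68.8570 34.0600 0.0000 0.0000
t_3: node(3,0) S=35.4735 payoff=80.2165 vs cont=76.0421 → 80.2165 [stop]  node(3,1) S=61.8303 payoff=53.8597 vs cont=49.6853 → 53.8597 [stop]  node(3,2) S=107.7702 payoff=7.9198 vs cont=16.4973 → 16.4973 [wait]  node(3,3) S=187.8434 payoff=0.0000 vs cont=0.0000 → 0.0000 [wait]  ⇒ S*(3)=61.8303
t_2: node(2,0) S=46.8330 payoff=68.8570 vs cont=64.6825 → 68.8570 [stop]  node(2,1) S=81.6300 payoff=34.0600 vs cont=33.9990 → 34.0600 [stop]  node(2,2) S=142.2811 payoff=0.0000 vs cont=7.9907 → 7.9907 [wait]  ⇒ S*(2)=81.6300
t_1: node(1,0) S=61.8303 payoff=53.8597 vs cont=49.6853 → 53.8597 [stop]  node(1,1) S=107.7702 payoff=7.9198 vs cont=20.3293 → 20.3293 [wait]  ⇒ S*(1)=61.8303
t_0: node(0,0) S=81.6300 payoff=34.0600 vs cont=35.8366 → 35.8366 [wait]  ⇒ S*(0)=-

price = 35.8366
boundary = - 61.8303 81.6300 61.8303
tree:
35.8366
53.8597 20.3293
68.8570 34.0600 7.9907
80.2165 53.8597 16.4973 0.0000
88.8208 68.8570 34.0600 0.0000 0.0000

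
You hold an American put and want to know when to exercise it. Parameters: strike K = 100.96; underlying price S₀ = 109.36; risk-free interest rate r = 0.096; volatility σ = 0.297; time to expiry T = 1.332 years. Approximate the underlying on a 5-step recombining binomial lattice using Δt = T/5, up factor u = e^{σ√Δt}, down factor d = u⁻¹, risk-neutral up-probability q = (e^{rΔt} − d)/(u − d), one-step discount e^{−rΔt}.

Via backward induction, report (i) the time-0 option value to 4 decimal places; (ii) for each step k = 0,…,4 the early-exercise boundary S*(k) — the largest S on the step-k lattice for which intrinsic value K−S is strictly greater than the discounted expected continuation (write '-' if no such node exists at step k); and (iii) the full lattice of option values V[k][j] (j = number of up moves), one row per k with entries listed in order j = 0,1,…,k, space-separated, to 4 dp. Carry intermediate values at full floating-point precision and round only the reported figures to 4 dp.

price = 6.7781
boundary = - - 80.4840 69.0454 80.4840
tree:
6.7781
11.9902 2.7643
20.4760 5.5007 0.6194
31.9146 10.7454 1.3993 0.0000
41.7274 20.4760 3.1614 0.0000 0.0000
50.1457 31.9146 7.1425 0.0000 0.0000 0.0000

Δt=0.26640, u=1.16567, d=0.85788, q=0.54591, disc=e^(-rΔt)=0.97475
k=5 terminal: V=max(K-S,0) → 50.1457 31.9146 7.1425 0.0000 0.0000 0.0000
k=4: j=0 S=59.2326 intr=41.7274 cont=39.1782 V=41.7274[EX]; j=1 S=80.4840 intr=20.4760 cont=17.9268 V=20.4760[EX]; j=2 S=109.3600 intr=0.0000 cont=3.1614 V=3.1614[hold]; j=3 S=148.5961 intr=0.0000 cont=0.0000 V=0.0000[hold]; j=4 S=201.9094 intr=0.0000 cont=0.0000 V=0.0000[hold]  S*(4)=80.4840
k=3: j=0 S=69.0454 intr=31.9146 cont=29.3653 V=31.9146[EX]; j=1 S=93.8175 intr=7.1425 cont=10.7454 V=10.7454[hold]; j=2 S=127.4773 intr=0.0000 cont=1.3993 V=1.3993[hold]; j=3 S=173.2136 intr=0.0000 cont=0.0000 V=0.0000[hold]  S*(3)=69.0454
k=2: j=0 S=80.4840 intr=20.4760 cont=19.8440 V=20.4760[EX]; j=1 S=109.3600 intr=0.0000 cont=5.5007 V=5.5007[hold]; j=2 S=148.5961 intr=0.0000 cont=0.6194 V=0.6194[hold]  S*(2)=80.4840
k=1: j=0 S=93.8175 intr=7.1425 cont=11.9902 V=11.9902[hold]; j=1 S=127.4773 intr=0.0000 cont=2.7643 V=2.7643[hold]  S*(1)=-
k=0: j=0 S=109.3600 intr=0.0000 cont=6.7781 V=6.7781[hold]  S*(0)=-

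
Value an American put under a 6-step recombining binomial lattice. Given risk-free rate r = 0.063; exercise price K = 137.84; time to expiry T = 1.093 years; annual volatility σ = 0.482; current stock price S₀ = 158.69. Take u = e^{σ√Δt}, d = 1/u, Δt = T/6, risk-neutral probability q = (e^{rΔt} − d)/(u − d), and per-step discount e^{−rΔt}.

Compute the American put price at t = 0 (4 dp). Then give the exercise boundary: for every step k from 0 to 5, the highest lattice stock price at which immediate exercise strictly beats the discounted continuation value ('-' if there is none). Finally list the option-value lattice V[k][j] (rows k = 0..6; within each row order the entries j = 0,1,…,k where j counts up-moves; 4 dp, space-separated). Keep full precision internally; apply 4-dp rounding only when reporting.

Δt=0.18217  u=1.22841  d=0.81406  q=0.47661  discount=0.98859
step 6 (expiry): payoffs max(K−S,0) = 91.6567 68.1496 32.6774 0.0000 0.0000 0.0000 0.0000
step 5: (k=5,j=0): S=56.7321, (K−S)⁺=81.1079, hold=79.5350 ⇒ V=81.1079 exercise | (k=5,j=1): S=85.6086, (K−S)⁺=52.2314, hold=50.6585 ⇒ V=52.2314 exercise | (k=5,j=2): S=129.1830, (K−S)⁺=8.6570, hold=16.9080 ⇒ V=16.9080 continue | (k=5,j=3): S=194.9367, (K−S)⁺=0.0000, hold=0.0000 ⇒ V=0.0000 continue | (k=5,j=4): S=294.1588, (K−S)⁺=0.0000, hold=0.0000 ⇒ V=0.0000 continue | (k=5,j=5): S=443.8845, (K−S)⁺=0.0000, hold=0.0000 ⇒ V=0.0000 continue  boundary S*=85.6086
step 4: (k=4,j=0): S=69.6904, (K−S)⁺=68.1496, hold=66.5767 ⇒ V=68.1496 exercise | (k=4,j=1): S=105.1626, (K−S)⁺=32.6774, hold=34.9921 ⇒ V=34.9921 continue | (k=4,j=2): S=158.6900, (K−S)⁺=0.0000, hold=8.7485 ⇒ V=8.7485 continue | (k=4,j=3): S=239.4626, (K−S)⁺=0.0000, hold=0.0000 ⇒ V=0.0000 continue | (k=4,j=4): S=361.3482, (K−S)⁺=0.0000, hold=0.0000 ⇒ V=0.0000 continue  boundary S*=69.6904
step 3: (k=3,j=0): S=85.6086, (K−S)⁺=52.2314, hold=51.7492 ⇒ V=52.2314 exercise | (k=3,j=1): S=129.1830, (K−S)⁺=8.6570, hold=22.2277 ⇒ V=22.2277 continue | (k=3,j=2): S=194.9367, (K−S)⁺=0.0000, hold=4.5267 ⇒ V=4.5267 continue | (k=3,j=3): S=294.1588, (K−S)⁺=0.0000, hold=0.0000 ⇒ V=0.0000 continue  boundary S*=85.6086
step 2: (k=2,j=0): S=105.1626, (K−S)⁺=32.6774, hold=37.4986 ⇒ V=37.4986 continue | (k=2,j=1): S=158.6900, (K−S)⁺=0.0000, hold=13.6339 ⇒ V=13.6339 continue | (k=2,j=2): S=239.4626, (K−S)⁺=0.0000, hold=2.3422 ⇒ V=2.3422 continue  boundary S*=-
step 1: (k=1,j=0): S=129.1830, (K−S)⁺=8.6570, hold=25.8264 ⇒ V=25.8264 continue | (k=1,j=1): S=194.9367, (K−S)⁺=0.0000, hold=8.1580 ⇒ V=8.1580 continue  boundary S*=-
step 0: (k=0,j=0): S=158.6900, (K−S)⁺=0.0000, hold=17.2069 ⇒ V=17.2069 continue  boundary S*=-

price = 17.2069
boundary = - - - 85.6086 69.6904 85.6086
tree:
17.2069
25.8264 8.1580
37.4986 13.6339 2.3422
52.2314 22.2277 4.5267 0.0000
68.1496 34.9921 8.7485 0.0000 0.0000
81.1079 52.2314 16.9080 0.0000 0.0000 0.0000
91.6567 68.1496 32.6774 0.0000 0.0000 0.0000 0.0000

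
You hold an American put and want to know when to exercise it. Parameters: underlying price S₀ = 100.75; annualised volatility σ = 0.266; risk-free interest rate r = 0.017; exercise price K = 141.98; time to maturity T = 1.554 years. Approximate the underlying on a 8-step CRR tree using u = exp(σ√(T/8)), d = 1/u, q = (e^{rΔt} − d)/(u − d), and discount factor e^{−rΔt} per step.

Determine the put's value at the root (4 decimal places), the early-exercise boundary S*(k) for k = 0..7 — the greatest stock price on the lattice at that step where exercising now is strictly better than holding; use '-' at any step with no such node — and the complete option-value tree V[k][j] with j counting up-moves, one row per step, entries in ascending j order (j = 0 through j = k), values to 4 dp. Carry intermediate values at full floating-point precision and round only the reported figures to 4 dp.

price = 42.6649
boundary = - 89.6045 79.6920 89.6045 79.6920 89.6045 100.7500 113.2818
tree:
42.6649
52.3755 32.6365
62.2880 42.0461 22.8595
71.1039 52.3755 31.3558 13.9864
78.9446 62.2880 41.4121 20.8827 6.7530
85.9179 71.1039 52.3755 30.0438 11.2897 1.9779
92.1197 78.9446 62.2880 41.2300 18.3611 3.8518 0.0000
97.6355 85.9179 71.1039 52.3755 28.6982 7.5011 0.0000 0.0000
102.5411 92.1197 78.9446 62.2880 41.2300 14.6076 0.0000 0.0000 0.0000

Δt=0.19425, u=1.12439, d=0.88937, q=0.48480, disc=e^(-rΔt)=0.99670
k=8 terminal: V=max(K-S,0) → 102.5411 92.1197 78.9446 62.2880 41.2300 14.6076 0.0000 0.0000 0.0000
k=7: j=0 S=44.3445 intr=97.6355 cont=97.1674 V=97.6355[EX]; j=1 S=56.0621 intr=85.9179 cont=85.4498 V=85.9179[EX]; j=2 S=70.8761 intr=71.1039 cont=70.6358 V=71.1039[EX]; j=3 S=89.6045 intr=52.3755 cont=51.9074 V=52.3755[EX]; j=4 S=113.2818 intr=28.6982 cont=28.2301 V=28.6982[EX]; j=5 S=143.2156 intr=0.0000 cont=7.5011 V=7.5011[hold]; j=6 S=181.0591 intr=0.0000 cont=0.0000 V=0.0000[hold]; j=7 S=228.9026 intr=0.0000 cont=0.0000 V=0.0000[hold]  S*(7)=113.2818
k=6: j=0 S=49.8603 intr=92.1197 cont=91.6517 V=92.1197[EX]; j=1 S=63.0354 intr=78.9446 cont=78.4765 V=78.9446[EX]; j=2 S=79.6920 intr=62.2880 cont=61.8199 V=62.2880[EX]; j=3 S=100.7500 intr=41.2300 cont=40.7619 V=41.2300[EX]; j=4 S=127.3724 intr=14.6076 cont=18.3611 V=18.3611[hold]; j=5 S=161.0295 intr=0.0000 cont=3.8518 V=3.8518[hold]; j=6 S=203.5802 intr=0.0000 cont=0.0000 V=0.0000[hold]  S*(6)=100.7500
k=5: j=0 S=56.0621 intr=85.9179 cont=85.4498 V=85.9179[EX]; j=1 S=70.8761 intr=71.1039 cont=70.6358 V=71.1039[EX]; j=2 S=89.6045 intr=52.3755 cont=51.9074 V=52.3755[EX]; j=3 S=113.2818 intr=28.6982 cont=30.0438 V=30.0438[hold]; j=4 S=143.2156 intr=0.0000 cont=11.2897 V=11.2897[hold]; j=5 S=181.0591 intr=0.0000 cont=1.9779 V=1.9779[hold]  S*(5)=89.6045
k=4: j=0 S=63.0354 intr=78.9446 cont=78.4765 V=78.9446[EX]; j=1 S=79.6920 intr=62.2880 cont=61.8199 V=62.2880[EX]; j=2 S=100.7500 intr=41.2300 cont=41.4121 V=41.4121[hold]; j=3 S=127.3724 intr=14.6076 cont=20.8827 V=20.8827[hold]; j=4 S=161.0295 intr=0.0000 cont=6.7530 V=6.7530[hold]  S*(4)=79.6920
k=3: j=0 S=70.8761 intr=71.1039 cont=70.6358 V=71.1039[EX]; j=1 S=89.6045 intr=52.3755 cont=51.9954 V=52.3755[EX]; j=2 S=113.2818 intr=28.6982 cont=31.3558 V=31.3558[hold]; j=3 S=143.2156 intr=0.0000 cont=13.9864 V=13.9864[hold]  S*(3)=89.6045
k=2: j=0 S=79.6920 intr=62.2880 cont=61.8199 V=62.2880[EX]; j=1 S=100.7500 intr=41.2300 cont=42.0461 V=42.0461[hold]; j=2 S=127.3724 intr=14.6076 cont=22.8595 V=22.8595[hold]  S*(2)=79.6920
k=1: j=0 S=89.6045 intr=52.3755 cont=52.3017 V=52.3755[EX]; j=1 S=113.2818 intr=28.6982 cont=32.6365 V=32.6365[hold]  S*(1)=89.6045
k=0: j=0 S=100.7500 intr=41.2300 cont=42.6649 V=42.6649[hold]  S*(0)=-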